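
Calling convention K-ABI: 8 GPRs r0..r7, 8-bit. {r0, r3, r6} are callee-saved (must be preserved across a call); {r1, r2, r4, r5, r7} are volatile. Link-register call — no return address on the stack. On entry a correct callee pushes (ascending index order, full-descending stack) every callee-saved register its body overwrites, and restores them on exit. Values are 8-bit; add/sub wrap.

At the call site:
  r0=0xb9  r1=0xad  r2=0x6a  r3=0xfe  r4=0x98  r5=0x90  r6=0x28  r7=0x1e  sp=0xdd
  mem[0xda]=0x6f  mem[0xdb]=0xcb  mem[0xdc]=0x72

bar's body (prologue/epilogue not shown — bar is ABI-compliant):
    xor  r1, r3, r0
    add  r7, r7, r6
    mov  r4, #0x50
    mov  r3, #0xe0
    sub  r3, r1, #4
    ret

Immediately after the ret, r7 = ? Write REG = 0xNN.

REG = 0x46

prologue: push r3 -> mem[0xdc]=0xfe, sp=0xdc
body[0] xor  r1, r3, r0 -> r1=0x47
body[1] add  r7, r7, r6 -> r7=0x46
body[2] mov  r4, #0x50 -> r4=0x50
body[3] mov  r3, #0xe0 -> r3=0xe0
body[4] sub  r3, r1, #4 -> r3=0x43
epilogue: pop r3=0xfe, sp=0xdd
r7 is caller-saved -> body value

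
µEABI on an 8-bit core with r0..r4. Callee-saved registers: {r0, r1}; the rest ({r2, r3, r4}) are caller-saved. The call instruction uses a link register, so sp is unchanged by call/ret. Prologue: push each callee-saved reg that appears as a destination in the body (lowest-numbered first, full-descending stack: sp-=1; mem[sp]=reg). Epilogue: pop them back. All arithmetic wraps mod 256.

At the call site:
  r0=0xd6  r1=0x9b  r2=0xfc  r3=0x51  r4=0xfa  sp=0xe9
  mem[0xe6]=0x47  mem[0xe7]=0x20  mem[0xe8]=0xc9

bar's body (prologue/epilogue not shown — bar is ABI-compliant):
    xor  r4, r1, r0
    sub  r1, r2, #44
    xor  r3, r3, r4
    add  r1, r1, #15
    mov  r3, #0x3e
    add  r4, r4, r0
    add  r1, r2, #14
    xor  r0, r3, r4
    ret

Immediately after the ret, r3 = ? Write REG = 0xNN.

prologue: push r0 -> mem[0xe8]=0xd6, sp=0xe8
prologue: push r1 -> mem[0xe7]=0x9b, sp=0xe7
body[0] xor  r4, r1, r0 -> r4=0x4d
body[1] sub  r1, r2, #44 -> r1=0xd0
body[2] xor  r3, r3, r4 -> r3=0x1c
body[3] add  r1, r1, #15 -> r1=0xdf
body[4] mov  r3, #0x3e -> r3=0x3e
body[5] add  r4, r4, r0 -> r4=0x23
body[6] add  r1, r2, #14 -> r1=0x0a
body[7] xor  r0, r3, r4 -> r0=0x1d
epilogue: pop r1=0x9b, sp=0xe8
epilogue: pop r0=0xd6, sp=0xe9
r3 is caller-saved -> body value

REG = 0x3e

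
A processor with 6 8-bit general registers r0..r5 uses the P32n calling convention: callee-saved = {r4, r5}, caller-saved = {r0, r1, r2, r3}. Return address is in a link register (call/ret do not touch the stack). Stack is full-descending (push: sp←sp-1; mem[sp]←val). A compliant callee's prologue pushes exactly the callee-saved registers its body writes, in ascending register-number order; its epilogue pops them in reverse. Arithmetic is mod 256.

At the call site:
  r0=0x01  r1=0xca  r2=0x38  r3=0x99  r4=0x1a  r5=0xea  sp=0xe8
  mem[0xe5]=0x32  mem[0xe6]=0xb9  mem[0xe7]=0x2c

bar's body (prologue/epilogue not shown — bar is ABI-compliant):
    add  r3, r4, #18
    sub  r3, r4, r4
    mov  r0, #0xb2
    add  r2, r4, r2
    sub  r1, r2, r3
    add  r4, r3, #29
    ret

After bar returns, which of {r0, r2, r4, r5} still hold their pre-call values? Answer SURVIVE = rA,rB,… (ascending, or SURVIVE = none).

SURVIVE = r4,r5

prologue: push r4 -> mem[0xe7]=0x1a, sp=0xe7
body[0] add  r3, r4, #18 -> r3=0x2c
body[1] sub  r3, r4, r4 -> r3=0x00
body[2] mov  r0, #0xb2 -> r0=0xb2
body[3] add  r2, r4, r2 -> r2=0x52
body[4] sub  r1, r2, r3 -> r1=0x52
body[5] add  r4, r3, #29 -> r4=0x1d
epilogue: pop r4=0x1a, sp=0xe8
r0: caller-saved, written=True
r2: caller-saved, written=True
r4: callee-saved, written=True
r5: callee-saved, written=False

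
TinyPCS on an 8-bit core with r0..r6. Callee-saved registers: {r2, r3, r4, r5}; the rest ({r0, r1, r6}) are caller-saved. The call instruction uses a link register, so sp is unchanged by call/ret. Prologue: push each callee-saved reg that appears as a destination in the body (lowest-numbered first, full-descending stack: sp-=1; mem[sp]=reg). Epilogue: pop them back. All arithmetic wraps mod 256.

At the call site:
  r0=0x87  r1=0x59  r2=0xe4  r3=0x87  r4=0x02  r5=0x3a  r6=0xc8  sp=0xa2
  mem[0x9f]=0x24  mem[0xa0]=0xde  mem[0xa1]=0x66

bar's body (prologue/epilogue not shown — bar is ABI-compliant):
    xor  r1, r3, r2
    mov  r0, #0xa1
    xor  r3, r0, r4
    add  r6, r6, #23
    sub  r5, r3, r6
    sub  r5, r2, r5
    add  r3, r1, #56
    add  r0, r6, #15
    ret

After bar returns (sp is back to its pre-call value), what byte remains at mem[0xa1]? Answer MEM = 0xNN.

MEM = 0x87

prologue: push r3 → mem[0xa1]=0x87, sp=0xa1
prologue: push r5 → mem[0xa0]=0x3a, sp=0xa0
body[0] xor  r1, r3, r2 → r1=0x63
body[1] mov  r0, #0xa1 → r0=0xa1
body[2] xor  r3, r0, r4 → r3=0xa3
body[3] add  r6, r6, #23 → r6=0xdf
body[4] sub  r5, r3, r6 → r5=0xc4
body[5] sub  r5, r2, r5 → r5=0x20
body[6] add  r3, r1, #56 → r3=0x9b
body[7] add  r0, r6, #15 → r0=0xee
epilogue: pop r5=0x3a, sp=0xa1
epilogue: pop r3=0x87, sp=0xa2
prologue pushed ['r3', 'r5'] at ['0xa1', '0xa0']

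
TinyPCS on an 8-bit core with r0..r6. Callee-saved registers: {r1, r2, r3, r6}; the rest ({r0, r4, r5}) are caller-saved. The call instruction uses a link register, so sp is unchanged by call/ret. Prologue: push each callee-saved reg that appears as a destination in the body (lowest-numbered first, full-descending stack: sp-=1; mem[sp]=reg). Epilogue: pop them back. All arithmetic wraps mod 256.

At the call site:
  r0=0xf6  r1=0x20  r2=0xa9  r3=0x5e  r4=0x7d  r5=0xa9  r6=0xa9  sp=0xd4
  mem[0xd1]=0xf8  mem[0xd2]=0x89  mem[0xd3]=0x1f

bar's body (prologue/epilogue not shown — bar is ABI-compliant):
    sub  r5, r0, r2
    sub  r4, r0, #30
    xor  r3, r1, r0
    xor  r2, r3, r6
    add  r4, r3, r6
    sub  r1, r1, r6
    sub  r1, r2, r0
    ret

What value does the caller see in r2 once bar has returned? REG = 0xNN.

prologue: push r1 -> mem[0xd3]=0x20, sp=0xd3
prologue: push r2 -> mem[0xd2]=0xa9, sp=0xd2
prologue: push r3 -> mem[0xd1]=0x5e, sp=0xd1
body[0] sub  r5, r0, r2 -> r5=0x4d
body[1] sub  r4, r0, #30 -> r4=0xd8
body[2] xor  r3, r1, r0 -> r3=0xd6
body[3] xor  r2, r3, r6 -> r2=0x7f
body[4] add  r4, r3, r6 -> r4=0x7f
body[5] sub  r1, r1, r6 -> r1=0x77
body[6] sub  r1, r2, r0 -> r1=0x89
epilogue: pop r3=0x5e, sp=0xd2
epilogue: pop r2=0xa9, sp=0xd3
epilogue: pop r1=0x20, sp=0xd4
r2 is callee-saved -> restored

REG = 0xa9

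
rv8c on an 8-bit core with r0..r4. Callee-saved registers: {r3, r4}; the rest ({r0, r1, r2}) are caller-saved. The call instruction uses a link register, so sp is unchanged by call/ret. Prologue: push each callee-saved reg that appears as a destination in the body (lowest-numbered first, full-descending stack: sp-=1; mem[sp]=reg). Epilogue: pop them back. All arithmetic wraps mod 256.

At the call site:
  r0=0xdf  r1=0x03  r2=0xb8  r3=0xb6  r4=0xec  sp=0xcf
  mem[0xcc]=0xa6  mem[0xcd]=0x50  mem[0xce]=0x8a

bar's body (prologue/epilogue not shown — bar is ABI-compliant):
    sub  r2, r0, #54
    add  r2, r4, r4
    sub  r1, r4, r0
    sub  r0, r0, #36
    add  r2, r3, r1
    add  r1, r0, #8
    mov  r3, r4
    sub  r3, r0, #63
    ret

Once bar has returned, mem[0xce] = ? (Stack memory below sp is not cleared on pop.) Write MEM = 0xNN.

MEM = 0xb6

prologue: push r3 → mem[0xce]=0xb6, sp=0xce
body[0] sub  r2, r0, #54 → r2=0xa9
body[1] add  r2, r4, r4 → r2=0xd8
body[2] sub  r1, r4, r0 → r1=0x0d
body[3] sub  r0, r0, #36 → r0=0xbb
body[4] add  r2, r3, r1 → r2=0xc3
body[5] add  r1, r0, #8 → r1=0xc3
body[6] mov  r3, r4 → r3=0xec
body[7] sub  r3, r0, #63 → r3=0x7c
epilogue: pop r3=0xb6, sp=0xcf
prologue pushed ['r3'] at ['0xce']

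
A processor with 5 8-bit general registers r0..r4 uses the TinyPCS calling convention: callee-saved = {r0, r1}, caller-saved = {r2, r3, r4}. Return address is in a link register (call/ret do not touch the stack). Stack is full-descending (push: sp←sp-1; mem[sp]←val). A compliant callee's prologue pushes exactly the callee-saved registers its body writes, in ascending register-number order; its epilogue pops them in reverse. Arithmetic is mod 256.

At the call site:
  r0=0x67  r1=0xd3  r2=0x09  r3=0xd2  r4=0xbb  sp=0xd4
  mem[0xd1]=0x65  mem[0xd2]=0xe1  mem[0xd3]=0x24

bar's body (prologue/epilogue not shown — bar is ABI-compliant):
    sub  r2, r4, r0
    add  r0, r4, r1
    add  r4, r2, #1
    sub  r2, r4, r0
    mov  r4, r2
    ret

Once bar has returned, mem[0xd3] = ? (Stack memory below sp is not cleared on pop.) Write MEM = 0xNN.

MEM = 0x67

prologue: push r0 -> mem[0xd3]=0x67, sp=0xd3
body[0] sub  r2, r4, r0 -> r2=0x54
body[1] add  r0, r4, r1 -> r0=0x8e
body[2] add  r4, r2, #1 -> r4=0x55
body[3] sub  r2, r4, r0 -> r2=0xc7
body[4] mov  r4, r2 -> r4=0xc7
epilogue: pop r0=0x67, sp=0xd4
prologue pushed ['r0'] at ['0xd3']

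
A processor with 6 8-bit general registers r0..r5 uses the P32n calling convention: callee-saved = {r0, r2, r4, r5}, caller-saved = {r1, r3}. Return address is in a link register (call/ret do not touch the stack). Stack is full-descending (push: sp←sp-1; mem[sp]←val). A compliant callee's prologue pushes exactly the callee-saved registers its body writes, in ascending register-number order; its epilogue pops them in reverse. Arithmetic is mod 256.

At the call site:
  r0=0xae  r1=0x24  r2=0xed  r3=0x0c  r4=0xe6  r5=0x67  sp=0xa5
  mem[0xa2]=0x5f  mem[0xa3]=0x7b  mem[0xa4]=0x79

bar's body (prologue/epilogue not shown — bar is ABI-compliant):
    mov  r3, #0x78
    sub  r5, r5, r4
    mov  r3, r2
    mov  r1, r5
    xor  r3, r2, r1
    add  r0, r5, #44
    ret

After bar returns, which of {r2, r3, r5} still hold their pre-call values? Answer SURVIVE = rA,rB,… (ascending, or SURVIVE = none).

SURVIVE = r2,r5

prologue: push r0 → mem[0xa4]=0xae, sp=0xa4
prologue: push r5 → mem[0xa3]=0x67, sp=0xa3
body[0] mov  r3, #0x78 → r3=0x78
body[1] sub  r5, r5, r4 → r5=0x81
body[2] mov  r3, r2 → r3=0xed
body[3] mov  r1, r5 → r1=0x81
body[4] xor  r3, r2, r1 → r3=0x6c
body[5] add  r0, r5, #44 → r0=0xad
epilogue: pop r5=0x67, sp=0xa4
epilogue: pop r0=0xae, sp=0xa5
r2: callee-saved, written=False
r3: caller-saved, written=True
r5: callee-saved, written=True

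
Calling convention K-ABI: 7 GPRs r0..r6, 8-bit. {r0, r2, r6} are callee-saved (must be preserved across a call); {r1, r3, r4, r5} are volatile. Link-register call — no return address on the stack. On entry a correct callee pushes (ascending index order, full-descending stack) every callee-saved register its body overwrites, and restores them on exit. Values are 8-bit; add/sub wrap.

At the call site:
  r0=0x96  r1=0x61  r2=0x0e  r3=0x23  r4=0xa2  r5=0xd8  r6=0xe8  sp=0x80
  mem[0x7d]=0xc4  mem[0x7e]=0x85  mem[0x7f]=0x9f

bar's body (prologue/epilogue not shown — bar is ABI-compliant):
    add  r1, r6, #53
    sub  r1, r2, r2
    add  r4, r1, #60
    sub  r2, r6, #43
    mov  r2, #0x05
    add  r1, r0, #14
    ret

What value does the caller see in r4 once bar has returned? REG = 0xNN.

prologue: push r2 → mem[0x7f]=0x0e, sp=0x7f
body[0] add  r1, r6, #53 → r1=0x1d
body[1] sub  r1, r2, r2 → r1=0x00
body[2] add  r4, r1, #60 → r4=0x3c
body[3] sub  r2, r6, #43 → r2=0xbd
body[4] mov  r2, #0x05 → r2=0x05
body[5] add  r1, r0, #14 → r1=0xa4
epilogue: pop r2=0x0e, sp=0x80
r4 is caller-saved → body value

REG = 0x3c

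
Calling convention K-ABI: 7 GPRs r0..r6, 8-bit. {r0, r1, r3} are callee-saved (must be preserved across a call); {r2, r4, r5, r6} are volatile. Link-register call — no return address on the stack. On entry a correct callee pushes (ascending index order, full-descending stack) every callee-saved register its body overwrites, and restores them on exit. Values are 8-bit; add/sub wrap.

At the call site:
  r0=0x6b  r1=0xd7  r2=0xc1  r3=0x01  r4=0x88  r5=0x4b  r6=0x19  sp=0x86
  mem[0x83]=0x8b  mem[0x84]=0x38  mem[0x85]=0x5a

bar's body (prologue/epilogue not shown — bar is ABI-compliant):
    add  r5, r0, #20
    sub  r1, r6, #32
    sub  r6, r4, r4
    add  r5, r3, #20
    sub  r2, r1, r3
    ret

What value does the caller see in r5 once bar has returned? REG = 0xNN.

prologue: push r1 -> mem[0x85]=0xd7, sp=0x85
body[0] add  r5, r0, #20 -> r5=0x7f
body[1] sub  r1, r6, #32 -> r1=0xf9
body[2] sub  r6, r4, r4 -> r6=0x00
body[3] add  r5, r3, #20 -> r5=0x15
body[4] sub  r2, r1, r3 -> r2=0xf8
epilogue: pop r1=0xd7, sp=0x86
r5 is caller-saved -> body value

REG = 0x15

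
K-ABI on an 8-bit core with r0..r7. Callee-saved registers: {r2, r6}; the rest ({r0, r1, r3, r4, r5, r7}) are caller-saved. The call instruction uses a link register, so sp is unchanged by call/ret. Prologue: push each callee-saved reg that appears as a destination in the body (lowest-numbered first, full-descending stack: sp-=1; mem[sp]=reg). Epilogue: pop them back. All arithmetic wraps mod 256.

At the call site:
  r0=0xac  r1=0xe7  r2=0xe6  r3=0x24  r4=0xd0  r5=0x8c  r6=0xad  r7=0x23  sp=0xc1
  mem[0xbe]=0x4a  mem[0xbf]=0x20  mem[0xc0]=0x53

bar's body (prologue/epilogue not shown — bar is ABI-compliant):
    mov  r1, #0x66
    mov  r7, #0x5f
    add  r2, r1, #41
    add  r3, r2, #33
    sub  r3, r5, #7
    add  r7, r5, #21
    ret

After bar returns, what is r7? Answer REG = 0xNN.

prologue: push r2 → mem[0xc0]=0xe6, sp=0xc0
body[0] mov  r1, #0x66 → r1=0x66
body[1] mov  r7, #0x5f → r7=0x5f
body[2] add  r2, r1, #41 → r2=0x8f
body[3] add  r3, r2, #33 → r3=0xb0
body[4] sub  r3, r5, #7 → r3=0x85
body[5] add  r7, r5, #21 → r7=0xa1
epilogue: pop r2=0xe6, sp=0xc1
r7 is caller-saved → body value

REG = 0xa1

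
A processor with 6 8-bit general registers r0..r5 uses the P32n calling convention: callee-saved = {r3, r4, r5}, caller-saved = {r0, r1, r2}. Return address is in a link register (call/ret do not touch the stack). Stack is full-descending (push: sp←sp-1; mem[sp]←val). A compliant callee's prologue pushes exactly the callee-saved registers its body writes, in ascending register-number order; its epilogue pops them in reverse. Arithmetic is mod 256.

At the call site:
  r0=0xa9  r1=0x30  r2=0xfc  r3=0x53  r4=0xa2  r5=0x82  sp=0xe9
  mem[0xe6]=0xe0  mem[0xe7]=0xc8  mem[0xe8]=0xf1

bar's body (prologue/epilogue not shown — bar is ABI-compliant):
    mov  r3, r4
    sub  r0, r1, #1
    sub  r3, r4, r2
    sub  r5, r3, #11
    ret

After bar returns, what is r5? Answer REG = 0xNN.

prologue: push r3 → mem[0xe8]=0x53, sp=0xe8
prologue: push r5 → mem[0xe7]=0x82, sp=0xe7
body[0] mov  r3, r4 → r3=0xa2
body[1] sub  r0, r1, #1 → r0=0x2f
body[2] sub  r3, r4, r2 → r3=0xa6
body[3] sub  r5, r3, #11 → r5=0x9b
epilogue: pop r5=0x82, sp=0xe8
epilogue: pop r3=0x53, sp=0xe9
r5 is callee-saved → restored

REG = 0x82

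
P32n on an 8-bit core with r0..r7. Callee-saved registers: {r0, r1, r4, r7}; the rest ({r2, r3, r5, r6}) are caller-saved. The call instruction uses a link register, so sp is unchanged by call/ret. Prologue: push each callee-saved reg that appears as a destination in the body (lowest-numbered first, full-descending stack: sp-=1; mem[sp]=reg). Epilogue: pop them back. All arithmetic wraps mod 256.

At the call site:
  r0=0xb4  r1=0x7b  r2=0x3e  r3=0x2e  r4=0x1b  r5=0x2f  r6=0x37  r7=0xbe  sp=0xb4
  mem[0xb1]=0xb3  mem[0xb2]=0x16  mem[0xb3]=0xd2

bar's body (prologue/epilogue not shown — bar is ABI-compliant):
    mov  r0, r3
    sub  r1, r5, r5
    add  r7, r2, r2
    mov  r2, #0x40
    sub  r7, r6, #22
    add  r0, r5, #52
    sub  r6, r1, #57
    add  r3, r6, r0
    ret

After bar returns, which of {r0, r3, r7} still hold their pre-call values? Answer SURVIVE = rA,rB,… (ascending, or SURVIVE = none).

SURVIVE = r0,r7

prologue: push r0 → mem[0xb3]=0xb4, sp=0xb3
prologue: push r1 → mem[0xb2]=0x7b, sp=0xb2
prologue: push r7 → mem[0xb1]=0xbe, sp=0xb1
body[0] mov  r0, r3 → r0=0x2e
body[1] sub  r1, r5, r5 → r1=0x00
body[2] add  r7, r2, r2 → r7=0x7c
body[3] mov  r2, #0x40 → r2=0x40
body[4] sub  r7, r6, #22 → r7=0x21
body[5] add  r0, r5, #52 → r0=0x63
body[6] sub  r6, r1, #57 → r6=0xc7
body[7] add  r3, r6, r0 → r3=0x2a
epilogue: pop r7=0xbe, sp=0xb2
epilogue: pop r1=0x7b, sp=0xb3
epilogue: pop r0=0xb4, sp=0xb4
r0: callee-saved, written=True
r3: caller-saved, written=True
r7: callee-saved, written=True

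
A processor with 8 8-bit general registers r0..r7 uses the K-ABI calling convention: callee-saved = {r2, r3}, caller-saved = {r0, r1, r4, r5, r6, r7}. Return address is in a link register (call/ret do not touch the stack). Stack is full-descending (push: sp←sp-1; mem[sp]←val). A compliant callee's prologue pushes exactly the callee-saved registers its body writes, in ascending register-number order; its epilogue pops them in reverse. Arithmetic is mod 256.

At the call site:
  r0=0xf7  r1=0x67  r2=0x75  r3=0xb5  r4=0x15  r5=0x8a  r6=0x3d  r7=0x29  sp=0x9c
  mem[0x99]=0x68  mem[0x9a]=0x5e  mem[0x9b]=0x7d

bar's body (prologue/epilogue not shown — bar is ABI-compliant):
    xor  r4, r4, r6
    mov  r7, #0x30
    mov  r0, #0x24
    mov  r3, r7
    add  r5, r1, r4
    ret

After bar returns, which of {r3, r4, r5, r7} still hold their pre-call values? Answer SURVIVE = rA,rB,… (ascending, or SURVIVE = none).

SURVIVE = r3

prologue: push r3 -> mem[0x9b]=0xb5, sp=0x9b
body[0] xor  r4, r4, r6 -> r4=0x28
body[1] mov  r7, #0x30 -> r7=0x30
body[2] mov  r0, #0x24 -> r0=0x24
body[3] mov  r3, r7 -> r3=0x30
body[4] add  r5, r1, r4 -> r5=0x8f
epilogue: pop r3=0xb5, sp=0x9c
r3: callee-saved, written=True
r4: caller-saved, written=True
r5: caller-saved, written=True
r7: caller-saved, written=True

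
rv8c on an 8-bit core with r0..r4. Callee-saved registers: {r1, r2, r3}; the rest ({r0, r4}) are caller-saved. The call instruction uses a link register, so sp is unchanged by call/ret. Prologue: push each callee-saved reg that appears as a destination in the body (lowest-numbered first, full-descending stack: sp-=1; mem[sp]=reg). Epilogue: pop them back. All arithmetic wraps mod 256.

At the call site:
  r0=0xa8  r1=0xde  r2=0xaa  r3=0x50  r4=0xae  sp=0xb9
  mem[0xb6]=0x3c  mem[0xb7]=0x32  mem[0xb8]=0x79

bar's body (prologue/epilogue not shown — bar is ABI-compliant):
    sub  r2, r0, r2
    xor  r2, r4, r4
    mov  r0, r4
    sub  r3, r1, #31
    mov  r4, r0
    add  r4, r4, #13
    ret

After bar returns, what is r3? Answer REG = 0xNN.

REG = 0x50

prologue: push r2 -> mem[0xb8]=0xaa, sp=0xb8
prologue: push r3 -> mem[0xb7]=0x50, sp=0xb7
body[0] sub  r2, r0, r2 -> r2=0xfe
body[1] xor  r2, r4, r4 -> r2=0x00
body[2] mov  r0, r4 -> r0=0xae
body[3] sub  r3, r1, #31 -> r3=0xbf
body[4] mov  r4, r0 -> r4=0xae
body[5] add  r4, r4, #13 -> r4=0xbb
epilogue: pop r3=0x50, sp=0xb8
epilogue: pop r2=0xaa, sp=0xb9
r3 is callee-saved -> restored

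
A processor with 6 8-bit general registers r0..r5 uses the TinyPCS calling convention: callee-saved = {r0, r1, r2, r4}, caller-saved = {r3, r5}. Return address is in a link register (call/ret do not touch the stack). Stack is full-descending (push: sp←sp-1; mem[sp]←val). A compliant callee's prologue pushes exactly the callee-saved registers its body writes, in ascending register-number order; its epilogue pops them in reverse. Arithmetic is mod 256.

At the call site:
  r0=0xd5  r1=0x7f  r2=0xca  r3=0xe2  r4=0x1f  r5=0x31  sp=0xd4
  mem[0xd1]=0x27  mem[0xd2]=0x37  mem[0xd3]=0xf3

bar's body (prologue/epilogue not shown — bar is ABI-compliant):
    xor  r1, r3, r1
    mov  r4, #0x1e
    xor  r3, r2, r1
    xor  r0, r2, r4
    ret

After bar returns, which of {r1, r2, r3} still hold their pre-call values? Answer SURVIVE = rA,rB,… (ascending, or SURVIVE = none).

SURVIVE = r1,r2

prologue: push r0 → mem[0xd3]=0xd5, sp=0xd3
prologue: push r1 → mem[0xd2]=0x7f, sp=0xd2
prologue: push r4 → mem[0xd1]=0x1f, sp=0xd1
body[0] xor  r1, r3, r1 → r1=0x9d
body[1] mov  r4, #0x1e → r4=0x1e
body[2] xor  r3, r2, r1 → r3=0x57
body[3] xor  r0, r2, r4 → r0=0xd4
epilogue: pop r4=0x1f, sp=0xd2
epilogue: pop r1=0x7f, sp=0xd3
epilogue: pop r0=0xd5, sp=0xd4
r1: callee-saved, written=True
r2: callee-saved, written=False
r3: caller-saved, written=True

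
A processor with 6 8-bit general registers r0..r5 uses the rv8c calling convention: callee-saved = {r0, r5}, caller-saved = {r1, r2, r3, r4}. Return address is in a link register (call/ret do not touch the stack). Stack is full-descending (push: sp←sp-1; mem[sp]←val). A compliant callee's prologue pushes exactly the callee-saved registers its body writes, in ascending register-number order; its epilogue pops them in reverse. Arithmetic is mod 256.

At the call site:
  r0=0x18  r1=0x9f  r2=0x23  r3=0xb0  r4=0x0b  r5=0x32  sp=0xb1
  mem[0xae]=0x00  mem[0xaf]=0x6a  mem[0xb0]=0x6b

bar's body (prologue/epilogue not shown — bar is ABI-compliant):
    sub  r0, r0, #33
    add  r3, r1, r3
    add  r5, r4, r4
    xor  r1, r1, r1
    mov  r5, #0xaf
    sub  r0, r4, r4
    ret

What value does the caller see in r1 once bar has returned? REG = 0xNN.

prologue: push r0 -> mem[0xb0]=0x18, sp=0xb0
prologue: push r5 -> mem[0xaf]=0x32, sp=0xaf
body[0] sub  r0, r0, #33 -> r0=0xf7
body[1] add  r3, r1, r3 -> r3=0x4f
body[2] add  r5, r4, r4 -> r5=0x16
body[3] xor  r1, r1, r1 -> r1=0x00
body[4] mov  r5, #0xaf -> r5=0xaf
body[5] sub  r0, r4, r4 -> r0=0x00
epilogue: pop r5=0x32, sp=0xb0
epilogue: pop r0=0x18, sp=0xb1
r1 is caller-saved -> body value

REG = 0x00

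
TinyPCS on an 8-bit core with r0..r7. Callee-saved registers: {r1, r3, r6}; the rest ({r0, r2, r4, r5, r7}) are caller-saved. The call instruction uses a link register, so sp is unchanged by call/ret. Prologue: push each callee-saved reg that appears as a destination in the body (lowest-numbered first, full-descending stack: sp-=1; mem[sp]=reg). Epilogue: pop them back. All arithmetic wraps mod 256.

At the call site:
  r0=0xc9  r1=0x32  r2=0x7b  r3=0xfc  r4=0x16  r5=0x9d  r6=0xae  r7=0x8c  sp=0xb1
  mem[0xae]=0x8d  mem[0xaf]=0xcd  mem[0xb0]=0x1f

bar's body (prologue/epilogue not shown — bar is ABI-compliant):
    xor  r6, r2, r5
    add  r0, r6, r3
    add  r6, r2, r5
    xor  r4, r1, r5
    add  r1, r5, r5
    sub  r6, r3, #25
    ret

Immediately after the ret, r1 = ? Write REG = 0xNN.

prologue: push r1 -> mem[0xb0]=0x32, sp=0xb0
prologue: push r6 -> mem[0xaf]=0xae, sp=0xaf
body[0] xor  r6, r2, r5 -> r6=0xe6
body[1] add  r0, r6, r3 -> r0=0xe2
body[2] add  r6, r2, r5 -> r6=0x18
body[3] xor  r4, r1, r5 -> r4=0xaf
body[4] add  r1, r5, r5 -> r1=0x3a
body[5] sub  r6, r3, #25 -> r6=0xe3
epilogue: pop r6=0xae, sp=0xb0
epilogue: pop r1=0x32, sp=0xb1
r1 is callee-saved -> restored

REG = 0x32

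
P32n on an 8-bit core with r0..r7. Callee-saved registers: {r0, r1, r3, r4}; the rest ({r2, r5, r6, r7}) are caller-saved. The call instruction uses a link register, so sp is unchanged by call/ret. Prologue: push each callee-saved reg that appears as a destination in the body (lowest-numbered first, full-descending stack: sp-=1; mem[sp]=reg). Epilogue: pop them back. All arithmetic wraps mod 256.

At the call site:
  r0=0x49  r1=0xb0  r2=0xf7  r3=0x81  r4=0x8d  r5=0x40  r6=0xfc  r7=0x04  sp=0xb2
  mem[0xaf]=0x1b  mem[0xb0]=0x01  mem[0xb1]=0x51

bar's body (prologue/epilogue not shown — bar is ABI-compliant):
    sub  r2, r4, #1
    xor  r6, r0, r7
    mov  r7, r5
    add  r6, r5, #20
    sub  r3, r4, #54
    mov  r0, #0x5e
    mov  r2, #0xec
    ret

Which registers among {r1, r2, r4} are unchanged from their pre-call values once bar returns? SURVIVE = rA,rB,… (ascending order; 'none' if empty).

SURVIVE = r1,r4

prologue: push r0 -> mem[0xb1]=0x49, sp=0xb1
prologue: push r3 -> mem[0xb0]=0x81, sp=0xb0
body[0] sub  r2, r4, #1 -> r2=0x8c
body[1] xor  r6, r0, r7 -> r6=0x4d
body[2] mov  r7, r5 -> r7=0x40
body[3] add  r6, r5, #20 -> r6=0x54
body[4] sub  r3, r4, #54 -> r3=0x57
body[5] mov  r0, #0x5e -> r0=0x5e
body[6] mov  r2, #0xec -> r2=0xec
epilogue: pop r3=0x81, sp=0xb1
epilogue: pop r0=0x49, sp=0xb2
r1: callee-saved, written=False
r2: caller-saved, written=True
r4: callee-saved, written=False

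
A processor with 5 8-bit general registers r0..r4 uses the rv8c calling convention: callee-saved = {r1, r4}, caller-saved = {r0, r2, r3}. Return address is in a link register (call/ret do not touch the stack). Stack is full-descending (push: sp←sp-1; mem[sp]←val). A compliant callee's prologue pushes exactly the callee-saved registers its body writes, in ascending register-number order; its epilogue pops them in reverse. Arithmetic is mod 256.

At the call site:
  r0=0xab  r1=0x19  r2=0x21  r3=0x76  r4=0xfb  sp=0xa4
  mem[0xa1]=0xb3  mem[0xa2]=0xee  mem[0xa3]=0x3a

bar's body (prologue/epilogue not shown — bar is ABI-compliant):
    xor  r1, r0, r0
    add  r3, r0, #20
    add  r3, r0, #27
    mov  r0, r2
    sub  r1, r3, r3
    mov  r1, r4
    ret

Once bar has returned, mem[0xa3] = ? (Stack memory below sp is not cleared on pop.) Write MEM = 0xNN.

prologue: push r1 -> mem[0xa3]=0x19, sp=0xa3
body[0] xor  r1, r0, r0 -> r1=0x00
body[1] add  r3, r0, #20 -> r3=0xbf
body[2] add  r3, r0, #27 -> r3=0xc6
body[3] mov  r0, r2 -> r0=0x21
body[4] sub  r1, r3, r3 -> r1=0x00
body[5] mov  r1, r4 -> r1=0xfb
epilogue: pop r1=0x19, sp=0xa4
prologue pushed ['r1'] at ['0xa3']

MEM = 0x19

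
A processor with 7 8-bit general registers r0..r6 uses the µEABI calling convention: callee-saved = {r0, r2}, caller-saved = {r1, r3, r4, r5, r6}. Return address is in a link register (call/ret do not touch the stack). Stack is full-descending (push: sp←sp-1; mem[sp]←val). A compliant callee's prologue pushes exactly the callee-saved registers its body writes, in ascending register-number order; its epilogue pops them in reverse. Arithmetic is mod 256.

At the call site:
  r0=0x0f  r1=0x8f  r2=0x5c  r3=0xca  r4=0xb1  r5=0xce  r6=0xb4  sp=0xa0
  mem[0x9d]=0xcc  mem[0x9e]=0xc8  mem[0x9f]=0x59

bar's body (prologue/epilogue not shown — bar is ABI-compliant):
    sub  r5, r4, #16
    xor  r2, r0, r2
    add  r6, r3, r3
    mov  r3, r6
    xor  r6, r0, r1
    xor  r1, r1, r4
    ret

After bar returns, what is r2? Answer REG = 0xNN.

prologue: push r2 -> mem[0x9f]=0x5c, sp=0x9f
body[0] sub  r5, r4, #16 -> r5=0xa1
body[1] xor  r2, r0, r2 -> r2=0x53
body[2] add  r6, r3, r3 -> r6=0x94
body[3] mov  r3, r6 -> r3=0x94
body[4] xor  r6, r0, r1 -> r6=0x80
body[5] xor  r1, r1, r4 -> r1=0x3e
epilogue: pop r2=0x5c, sp=0xa0
r2 is callee-saved -> restored

REG = 0x5c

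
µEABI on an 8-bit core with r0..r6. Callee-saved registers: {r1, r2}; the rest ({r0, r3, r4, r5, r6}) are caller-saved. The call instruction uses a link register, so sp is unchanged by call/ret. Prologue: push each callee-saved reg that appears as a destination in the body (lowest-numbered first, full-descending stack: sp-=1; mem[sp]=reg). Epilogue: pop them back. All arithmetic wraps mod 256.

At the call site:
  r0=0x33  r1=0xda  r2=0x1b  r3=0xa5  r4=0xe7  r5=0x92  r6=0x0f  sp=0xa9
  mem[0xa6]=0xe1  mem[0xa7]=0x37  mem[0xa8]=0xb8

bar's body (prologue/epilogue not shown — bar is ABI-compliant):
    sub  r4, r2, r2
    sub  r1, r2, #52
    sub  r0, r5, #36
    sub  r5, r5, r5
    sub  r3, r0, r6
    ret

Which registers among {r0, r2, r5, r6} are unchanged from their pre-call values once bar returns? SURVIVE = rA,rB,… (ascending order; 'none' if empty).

SURVIVE = r2,r6

prologue: push r1 → mem[0xa8]=0xda, sp=0xa8
body[0] sub  r4, r2, r2 → r4=0x00
body[1] sub  r1, r2, #52 → r1=0xe7
body[2] sub  r0, r5, #36 → r0=0x6e
body[3] sub  r5, r5, r5 → r5=0x00
body[4] sub  r3, r0, r6 → r3=0x5f
epilogue: pop r1=0xda, sp=0xa9
r0: caller-saved, written=True
r2: callee-saved, written=False
r5: caller-saved, written=True
r6: caller-saved, written=False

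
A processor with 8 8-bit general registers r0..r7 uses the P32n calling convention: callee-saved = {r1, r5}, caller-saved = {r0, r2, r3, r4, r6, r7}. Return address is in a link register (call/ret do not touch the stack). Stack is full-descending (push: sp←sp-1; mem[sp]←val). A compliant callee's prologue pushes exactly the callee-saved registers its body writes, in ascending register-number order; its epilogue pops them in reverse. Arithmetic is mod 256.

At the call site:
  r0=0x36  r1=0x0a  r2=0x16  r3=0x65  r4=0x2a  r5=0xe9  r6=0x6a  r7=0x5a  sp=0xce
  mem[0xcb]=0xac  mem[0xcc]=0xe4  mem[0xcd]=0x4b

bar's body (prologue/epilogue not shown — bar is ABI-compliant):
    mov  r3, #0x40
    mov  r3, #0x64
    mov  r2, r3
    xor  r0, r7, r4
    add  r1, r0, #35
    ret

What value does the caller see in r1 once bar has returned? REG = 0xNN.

prologue: push r1 -> mem[0xcd]=0x0a, sp=0xcd
body[0] mov  r3, #0x40 -> r3=0x40
body[1] mov  r3, #0x64 -> r3=0x64
body[2] mov  r2, r3 -> r2=0x64
body[3] xor  r0, r7, r4 -> r0=0x70
body[4] add  r1, r0, #35 -> r1=0x93
epilogue: pop r1=0x0a, sp=0xce
r1 is callee-saved -> restored

REG = 0x0a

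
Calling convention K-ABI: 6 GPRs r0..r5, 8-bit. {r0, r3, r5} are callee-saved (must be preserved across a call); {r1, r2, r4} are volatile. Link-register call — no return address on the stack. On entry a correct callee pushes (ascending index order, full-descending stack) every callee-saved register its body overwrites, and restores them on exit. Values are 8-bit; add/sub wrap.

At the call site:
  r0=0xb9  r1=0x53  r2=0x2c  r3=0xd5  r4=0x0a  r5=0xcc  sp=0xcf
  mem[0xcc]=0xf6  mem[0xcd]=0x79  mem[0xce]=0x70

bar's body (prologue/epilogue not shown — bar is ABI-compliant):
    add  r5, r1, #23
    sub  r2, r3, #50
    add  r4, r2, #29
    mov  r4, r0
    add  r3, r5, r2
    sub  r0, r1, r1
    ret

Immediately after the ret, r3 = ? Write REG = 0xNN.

REG = 0xd5

prologue: push r0 → mem[0xce]=0xb9, sp=0xce
prologue: push r3 → mem[0xcd]=0xd5, sp=0xcd
prologue: push r5 → mem[0xcc]=0xcc, sp=0xcc
body[0] add  r5, r1, #23 → r5=0x6a
body[1] sub  r2, r3, #50 → r2=0xa3
body[2] add  r4, r2, #29 → r4=0xc0
body[3] mov  r4, r0 → r4=0xb9
body[4] add  r3, r5, r2 → r3=0x0d
body[5] sub  r0, r1, r1 → r0=0x00
epilogue: pop r5=0xcc, sp=0xcd
epilogue: pop r3=0xd5, sp=0xce
epilogue: pop r0=0xb9, sp=0xcf
r3 is callee-saved → restored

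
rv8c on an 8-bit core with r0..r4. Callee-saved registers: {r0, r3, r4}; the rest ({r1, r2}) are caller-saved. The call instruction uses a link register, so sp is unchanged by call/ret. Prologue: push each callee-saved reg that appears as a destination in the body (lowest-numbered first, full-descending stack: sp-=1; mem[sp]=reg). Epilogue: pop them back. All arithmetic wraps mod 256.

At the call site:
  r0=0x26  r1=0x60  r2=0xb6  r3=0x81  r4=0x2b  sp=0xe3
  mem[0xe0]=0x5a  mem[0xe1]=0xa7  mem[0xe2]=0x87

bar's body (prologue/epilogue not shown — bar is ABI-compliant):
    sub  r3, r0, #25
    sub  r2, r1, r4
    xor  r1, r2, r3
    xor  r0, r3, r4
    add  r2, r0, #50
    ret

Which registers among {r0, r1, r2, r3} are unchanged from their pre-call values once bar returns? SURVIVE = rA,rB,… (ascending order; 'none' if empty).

SURVIVE = r0,r3

prologue: push r0 → mem[0xe2]=0x26, sp=0xe2
prologue: push r3 → mem[0xe1]=0x81, sp=0xe1
body[0] sub  r3, r0, #25 → r3=0x0d
body[1] sub  r2, r1, r4 → r2=0x35
body[2] xor  r1, r2, r3 → r1=0x38
body[3] xor  r0, r3, r4 → r0=0x26
body[4] add  r2, r0, #50 → r2=0x58
epilogue: pop r3=0x81, sp=0xe2
epilogue: pop r0=0x26, sp=0xe3
r0: callee-saved, written=True
r1: caller-saved, written=True
r2: caller-saved, written=True
r3: callee-saved, written=True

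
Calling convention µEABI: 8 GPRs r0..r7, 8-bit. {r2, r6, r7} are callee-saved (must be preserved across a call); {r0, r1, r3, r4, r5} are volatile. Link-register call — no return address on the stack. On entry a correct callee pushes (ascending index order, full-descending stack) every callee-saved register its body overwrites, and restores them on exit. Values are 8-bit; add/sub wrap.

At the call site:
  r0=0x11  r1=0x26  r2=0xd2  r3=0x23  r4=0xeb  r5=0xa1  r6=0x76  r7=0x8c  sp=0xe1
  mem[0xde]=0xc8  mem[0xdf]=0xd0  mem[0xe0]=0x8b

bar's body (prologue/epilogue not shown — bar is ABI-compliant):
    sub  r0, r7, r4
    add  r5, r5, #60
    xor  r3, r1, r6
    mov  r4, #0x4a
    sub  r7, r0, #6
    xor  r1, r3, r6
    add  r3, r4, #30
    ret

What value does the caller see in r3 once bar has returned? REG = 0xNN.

REG = 0x68

prologue: push r7 -> mem[0xe0]=0x8c, sp=0xe0
body[0] sub  r0, r7, r4 -> r0=0xa1
body[1] add  r5, r5, #60 -> r5=0xdd
body[2] xor  r3, r1, r6 -> r3=0x50
body[3] mov  r4, #0x4a -> r4=0x4a
body[4] sub  r7, r0, #6 -> r7=0x9b
body[5] xor  r1, r3, r6 -> r1=0x26
body[6] add  r3, r4, #30 -> r3=0x68
epilogue: pop r7=0x8c, sp=0xe1
r3 is caller-saved -> body value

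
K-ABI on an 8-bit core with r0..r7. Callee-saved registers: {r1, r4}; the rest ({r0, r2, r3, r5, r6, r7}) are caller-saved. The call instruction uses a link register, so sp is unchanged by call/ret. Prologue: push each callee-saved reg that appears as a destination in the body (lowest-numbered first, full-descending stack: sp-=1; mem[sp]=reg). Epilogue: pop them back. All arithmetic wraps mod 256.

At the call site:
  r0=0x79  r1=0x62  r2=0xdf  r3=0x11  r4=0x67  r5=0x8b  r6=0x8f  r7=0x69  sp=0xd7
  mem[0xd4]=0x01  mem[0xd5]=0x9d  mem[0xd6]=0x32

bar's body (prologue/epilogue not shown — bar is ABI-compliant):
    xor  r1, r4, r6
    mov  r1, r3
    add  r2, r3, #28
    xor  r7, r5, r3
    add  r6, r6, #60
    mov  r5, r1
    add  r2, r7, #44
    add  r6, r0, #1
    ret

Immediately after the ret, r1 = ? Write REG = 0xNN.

REG = 0x62

prologue: push r1 → mem[0xd6]=0x62, sp=0xd6
body[0] xor  r1, r4, r6 → r1=0xe8
body[1] mov  r1, r3 → r1=0x11
body[2] add  r2, r3, #28 → r2=0x2d
body[3] xor  r7, r5, r3 → r7=0x9a
body[4] add  r6, r6, #60 → r6=0xcb
body[5] mov  r5, r1 → r5=0x11
body[6] add  r2, r7, #44 → r2=0xc6
body[7] add  r6, r0, #1 → r6=0x7a
epilogue: pop r1=0x62, sp=0xd7
r1 is callee-saved → restored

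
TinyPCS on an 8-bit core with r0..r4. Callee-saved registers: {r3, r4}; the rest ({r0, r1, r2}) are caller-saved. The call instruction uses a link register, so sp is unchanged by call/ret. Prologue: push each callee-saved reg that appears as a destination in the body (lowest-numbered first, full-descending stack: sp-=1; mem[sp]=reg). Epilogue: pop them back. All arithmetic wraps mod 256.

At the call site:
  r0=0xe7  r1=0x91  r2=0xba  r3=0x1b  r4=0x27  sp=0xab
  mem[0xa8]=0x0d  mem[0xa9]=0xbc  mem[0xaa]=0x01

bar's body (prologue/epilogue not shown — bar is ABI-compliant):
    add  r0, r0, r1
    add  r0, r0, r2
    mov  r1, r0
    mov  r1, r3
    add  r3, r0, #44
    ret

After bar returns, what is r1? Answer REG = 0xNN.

REG = 0x1b

prologue: push r3 -> mem[0xaa]=0x1b, sp=0xaa
body[0] add  r0, r0, r1 -> r0=0x78
body[1] add  r0, r0, r2 -> r0=0x32
body[2] mov  r1, r0 -> r1=0x32
body[3] mov  r1, r3 -> r1=0x1b
body[4] add  r3, r0, #44 -> r3=0x5e
epilogue: pop r3=0x1b, sp=0xab
r1 is caller-saved -> body value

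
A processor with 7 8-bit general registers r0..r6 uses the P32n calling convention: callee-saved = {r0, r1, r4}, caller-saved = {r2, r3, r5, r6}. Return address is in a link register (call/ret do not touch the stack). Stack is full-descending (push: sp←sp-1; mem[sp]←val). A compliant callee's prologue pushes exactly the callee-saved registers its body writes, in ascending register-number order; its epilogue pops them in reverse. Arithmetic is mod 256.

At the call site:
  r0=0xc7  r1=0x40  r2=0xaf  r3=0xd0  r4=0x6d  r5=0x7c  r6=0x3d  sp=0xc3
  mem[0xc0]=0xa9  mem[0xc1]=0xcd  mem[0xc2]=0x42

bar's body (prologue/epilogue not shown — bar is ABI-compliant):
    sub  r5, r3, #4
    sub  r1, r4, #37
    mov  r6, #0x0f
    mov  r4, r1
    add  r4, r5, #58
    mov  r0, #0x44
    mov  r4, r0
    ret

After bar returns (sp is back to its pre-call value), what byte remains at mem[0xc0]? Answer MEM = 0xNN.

prologue: push r0 → mem[0xc2]=0xc7, sp=0xc2
prologue: push r1 → mem[0xc1]=0x40, sp=0xc1
prologue: push r4 → mem[0xc0]=0x6d, sp=0xc0
body[0] sub  r5, r3, #4 → r5=0xcc
body[1] sub  r1, r4, #37 → r1=0x48
body[2] mov  r6, #0x0f → r6=0x0f
body[3] mov  r4, r1 → r4=0x48
body[4] add  r4, r5, #58 → r4=0x06
body[5] mov  r0, #0x44 → r0=0x44
body[6] mov  r4, r0 → r4=0x44
epilogue: pop r4=0x6d, sp=0xc1
epilogue: pop r1=0x40, sp=0xc2
epilogue: pop r0=0xc7, sp=0xc3
prologue pushed ['r0', 'r1', 'r4'] at ['0xc2', '0xc1', '0xc0']

MEM = 0x6d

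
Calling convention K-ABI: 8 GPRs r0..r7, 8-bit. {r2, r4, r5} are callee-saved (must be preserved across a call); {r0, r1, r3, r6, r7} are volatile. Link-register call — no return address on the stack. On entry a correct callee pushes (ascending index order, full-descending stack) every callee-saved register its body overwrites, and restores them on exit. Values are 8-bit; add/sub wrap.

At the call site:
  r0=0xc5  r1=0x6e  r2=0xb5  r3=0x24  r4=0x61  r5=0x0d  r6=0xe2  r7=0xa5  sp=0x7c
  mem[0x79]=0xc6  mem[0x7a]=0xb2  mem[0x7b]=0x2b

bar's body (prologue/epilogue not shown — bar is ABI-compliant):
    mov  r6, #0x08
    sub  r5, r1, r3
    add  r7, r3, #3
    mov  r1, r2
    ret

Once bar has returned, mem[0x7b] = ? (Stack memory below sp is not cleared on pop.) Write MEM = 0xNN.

MEM = 0x0d

prologue: push r5 -> mem[0x7b]=0x0d, sp=0x7b
body[0] mov  r6, #0x08 -> r6=0x08
body[1] sub  r5, r1, r3 -> r5=0x4a
body[2] add  r7, r3, #3 -> r7=0x27
body[3] mov  r1, r2 -> r1=0xb5
epilogue: pop r5=0x0d, sp=0x7c
prologue pushed ['r5'] at ['0x7b']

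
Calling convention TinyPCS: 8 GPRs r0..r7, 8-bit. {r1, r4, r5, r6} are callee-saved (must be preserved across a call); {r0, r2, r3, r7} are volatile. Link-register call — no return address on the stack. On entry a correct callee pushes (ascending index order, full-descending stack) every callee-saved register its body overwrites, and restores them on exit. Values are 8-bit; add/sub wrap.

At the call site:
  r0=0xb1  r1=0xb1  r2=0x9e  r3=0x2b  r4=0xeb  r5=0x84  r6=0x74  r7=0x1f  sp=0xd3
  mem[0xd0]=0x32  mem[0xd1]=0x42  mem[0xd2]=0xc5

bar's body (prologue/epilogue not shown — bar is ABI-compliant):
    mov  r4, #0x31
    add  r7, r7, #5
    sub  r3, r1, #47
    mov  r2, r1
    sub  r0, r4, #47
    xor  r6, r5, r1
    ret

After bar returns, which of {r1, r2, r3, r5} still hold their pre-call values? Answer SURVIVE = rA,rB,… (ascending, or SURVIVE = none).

SURVIVE = r1,r5

prologue: push r4 → mem[0xd2]=0xeb, sp=0xd2
prologue: push r6 → mem[0xd1]=0x74, sp=0xd1
body[0] mov  r4, #0x31 → r4=0x31
body[1] add  r7, r7, #5 → r7=0x24
body[2] sub  r3, r1, #47 → r3=0x82
body[3] mov  r2, r1 → r2=0xb1
body[4] sub  r0, r4, #47 → r0=0x02
body[5] xor  r6, r5, r1 → r6=0x35
epilogue: pop r6=0x74, sp=0xd2
epilogue: pop r4=0xeb, sp=0xd3
r1: callee-saved, written=False
r2: caller-saved, written=True
r3: caller-saved, written=True
r5: callee-saved, written=False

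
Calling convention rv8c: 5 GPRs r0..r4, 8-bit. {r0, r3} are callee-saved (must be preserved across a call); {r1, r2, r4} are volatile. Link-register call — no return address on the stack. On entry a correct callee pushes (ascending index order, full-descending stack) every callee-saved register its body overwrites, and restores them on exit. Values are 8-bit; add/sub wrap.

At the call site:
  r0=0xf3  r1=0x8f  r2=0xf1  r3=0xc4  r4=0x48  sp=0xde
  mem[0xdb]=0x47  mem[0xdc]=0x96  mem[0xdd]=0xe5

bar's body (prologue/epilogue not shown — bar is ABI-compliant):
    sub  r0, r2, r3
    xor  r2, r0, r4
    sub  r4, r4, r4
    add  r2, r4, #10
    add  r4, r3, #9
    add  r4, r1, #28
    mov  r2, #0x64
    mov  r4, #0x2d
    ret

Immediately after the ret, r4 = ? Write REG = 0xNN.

prologue: push r0 → mem[0xdd]=0xf3, sp=0xdd
body[0] sub  r0, r2, r3 → r0=0x2d
body[1] xor  r2, r0, r4 → r2=0x65
body[2] sub  r4, r4, r4 → r4=0x00
body[3] add  r2, r4, #10 → r2=0x0a
body[4] add  r4, r3, #9 → r4=0xcd
body[5] add  r4, r1, #28 → r4=0xab
body[6] mov  r2, #0x64 → r2=0x64
body[7] mov  r4, #0x2d → r4=0x2d
epilogue: pop r0=0xf3, sp=0xde
r4 is caller-saved → body value

REG = 0x2d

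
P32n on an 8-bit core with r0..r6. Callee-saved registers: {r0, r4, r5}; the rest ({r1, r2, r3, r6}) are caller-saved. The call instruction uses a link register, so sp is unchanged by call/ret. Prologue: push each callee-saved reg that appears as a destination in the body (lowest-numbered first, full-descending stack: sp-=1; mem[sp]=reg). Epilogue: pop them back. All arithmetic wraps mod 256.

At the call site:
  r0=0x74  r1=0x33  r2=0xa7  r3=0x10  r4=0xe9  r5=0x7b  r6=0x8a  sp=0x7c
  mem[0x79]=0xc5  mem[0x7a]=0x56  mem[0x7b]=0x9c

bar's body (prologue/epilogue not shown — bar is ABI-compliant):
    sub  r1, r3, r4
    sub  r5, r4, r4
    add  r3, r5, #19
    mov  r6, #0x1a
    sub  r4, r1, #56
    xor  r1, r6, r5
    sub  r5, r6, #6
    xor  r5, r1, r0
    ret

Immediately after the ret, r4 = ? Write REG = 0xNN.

prologue: push r4 → mem[0x7b]=0xe9, sp=0x7b
prologue: push r5 → mem[0x7a]=0x7b, sp=0x7a
body[0] sub  r1, r3, r4 → r1=0x27
body[1] sub  r5, r4, r4 → r5=0x00
body[2] add  r3, r5, #19 → r3=0x13
body[3] mov  r6, #0x1a → r6=0x1a
body[4] sub  r4, r1, #56 → r4=0xef
body[5] xor  r1, r6, r5 → r1=0x1a
body[6] sub  r5, r6, #6 → r5=0x14
body[7] xor  r5, r1, r0 → r5=0x6e
epilogue: pop r5=0x7b, sp=0x7b
epilogue: pop r4=0xe9, sp=0x7c
r4 is callee-saved → restored

REG = 0xe9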